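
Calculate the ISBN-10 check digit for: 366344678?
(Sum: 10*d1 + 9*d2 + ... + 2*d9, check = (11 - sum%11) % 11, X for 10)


Weighted sum: 258
258 mod 11 = 5

Check digit: 6


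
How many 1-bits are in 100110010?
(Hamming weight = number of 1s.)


Counting 1s in 100110010

4


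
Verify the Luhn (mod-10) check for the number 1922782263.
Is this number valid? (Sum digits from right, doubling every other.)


Luhn sum = 42
42 mod 10 = 2

Invalid (Luhn sum mod 10 = 2)


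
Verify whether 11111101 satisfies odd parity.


Number of 1s: 7

Yes, parity is correct (7 ones)


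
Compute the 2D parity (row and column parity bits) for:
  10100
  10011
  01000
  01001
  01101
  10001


Row parities: 011010
Column parities: 11010

Row P: 011010, Col P: 11010, Corner: 1


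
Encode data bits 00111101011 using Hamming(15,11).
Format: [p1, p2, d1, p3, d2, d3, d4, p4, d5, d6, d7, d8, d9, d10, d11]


Parity bits: p1=1, p2=1, p3=1, p4=1

110101111101011


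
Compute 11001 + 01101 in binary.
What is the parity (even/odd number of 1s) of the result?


11001 = 25
01101 = 13
Sum = 38 = 100110
1s count = 3

odd parity (3 ones in 100110)


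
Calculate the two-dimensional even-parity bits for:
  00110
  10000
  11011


Row parities: 010
Column parities: 01101

Row P: 010, Col P: 01101, Corner: 1


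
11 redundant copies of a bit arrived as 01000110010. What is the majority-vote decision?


Ones: 4 out of 11
Threshold: 6

0 (4/11 voted 1)


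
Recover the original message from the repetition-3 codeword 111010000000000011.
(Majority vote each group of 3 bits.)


Groups: 111, 010, 000, 000, 000, 011
Majority votes: 100001

100001


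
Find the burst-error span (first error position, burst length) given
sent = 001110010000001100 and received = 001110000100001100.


XOR: 000000010100000000

Burst at position 7, length 3


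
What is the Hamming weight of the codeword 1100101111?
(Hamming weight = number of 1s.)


Counting 1s in 1100101111

7


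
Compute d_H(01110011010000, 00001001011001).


XOR: 01111010001001
Count of 1s: 7

7


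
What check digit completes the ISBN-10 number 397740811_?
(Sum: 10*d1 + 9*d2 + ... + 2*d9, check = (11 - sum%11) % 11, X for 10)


Weighted sum: 277
277 mod 11 = 2

Check digit: 9


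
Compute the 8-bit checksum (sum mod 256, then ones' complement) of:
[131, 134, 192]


Sum = 457 mod 256 = 201
Complement = 54

54


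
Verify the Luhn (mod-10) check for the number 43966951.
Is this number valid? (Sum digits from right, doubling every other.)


Luhn sum = 40
40 mod 10 = 0

Valid (Luhn sum mod 10 = 0)


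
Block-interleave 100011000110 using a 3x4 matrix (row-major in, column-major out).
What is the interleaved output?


Matrix:
  1000
  1100
  0110
Read columns: 110011001000

110011001000


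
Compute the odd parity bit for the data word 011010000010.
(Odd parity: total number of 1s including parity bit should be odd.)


Number of 1s in data: 4
Parity bit: 1

1


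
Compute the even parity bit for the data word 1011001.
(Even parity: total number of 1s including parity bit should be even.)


Number of 1s in data: 4
Parity bit: 0

0


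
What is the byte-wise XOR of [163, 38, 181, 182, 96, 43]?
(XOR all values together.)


XOR chain: 163 ^ 38 ^ 181 ^ 182 ^ 96 ^ 43 = 205

205


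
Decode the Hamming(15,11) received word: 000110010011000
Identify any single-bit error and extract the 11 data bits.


Syndrome = 14: error at position 14

Data: 01000011010 (corrected bit 14)


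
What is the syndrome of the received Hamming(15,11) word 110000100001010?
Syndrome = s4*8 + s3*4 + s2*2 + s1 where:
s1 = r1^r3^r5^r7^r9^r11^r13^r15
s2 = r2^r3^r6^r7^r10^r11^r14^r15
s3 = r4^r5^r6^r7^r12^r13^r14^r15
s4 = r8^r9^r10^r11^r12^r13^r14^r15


s1=0, s2=1, s3=1, s4=0

Syndrome = 6 (error at position 6)


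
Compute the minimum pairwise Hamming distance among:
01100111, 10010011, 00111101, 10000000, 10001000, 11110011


Comparing all pairs, minimum distance: 1
Can detect 0 errors, correct 0 errors

1


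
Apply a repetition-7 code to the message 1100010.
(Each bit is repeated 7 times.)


Each bit -> 7 copies

1111111111111100000000000000000000011111110000000


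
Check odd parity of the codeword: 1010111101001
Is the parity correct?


Number of 1s: 8

No, parity error (8 ones)


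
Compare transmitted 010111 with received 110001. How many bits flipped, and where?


XOR: 100110

3 error(s) at position(s): 0, 3, 4


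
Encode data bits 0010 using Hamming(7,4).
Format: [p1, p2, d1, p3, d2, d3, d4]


Parity bits: p1=0, p2=1, p3=1

0101010


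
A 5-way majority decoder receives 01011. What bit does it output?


Ones: 3 out of 5
Threshold: 3

1 (3/5 voted 1)


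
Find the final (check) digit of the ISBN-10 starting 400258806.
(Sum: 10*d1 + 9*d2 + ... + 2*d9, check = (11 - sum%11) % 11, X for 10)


Weighted sum: 168
168 mod 11 = 3

Check digit: 8


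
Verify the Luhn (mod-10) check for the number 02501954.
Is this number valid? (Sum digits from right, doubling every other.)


Luhn sum = 19
19 mod 10 = 9

Invalid (Luhn sum mod 10 = 9)


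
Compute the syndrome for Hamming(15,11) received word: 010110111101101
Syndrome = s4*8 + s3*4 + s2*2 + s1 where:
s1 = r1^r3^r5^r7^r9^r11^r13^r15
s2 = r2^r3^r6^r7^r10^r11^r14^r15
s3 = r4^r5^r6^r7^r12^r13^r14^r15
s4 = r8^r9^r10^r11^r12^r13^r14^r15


s1=1, s2=0, s3=0, s4=0

Syndrome = 1 (error at position 1)


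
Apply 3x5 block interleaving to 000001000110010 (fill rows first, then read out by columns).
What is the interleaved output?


Matrix:
  00000
  10001
  10010
Read columns: 011000000001010

011000000001010


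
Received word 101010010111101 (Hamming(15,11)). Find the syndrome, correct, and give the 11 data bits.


Syndrome = 0: no error detected

Data: 11000111101 (no errors)


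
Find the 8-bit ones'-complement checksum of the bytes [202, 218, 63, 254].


Sum = 737 mod 256 = 225
Complement = 30

30


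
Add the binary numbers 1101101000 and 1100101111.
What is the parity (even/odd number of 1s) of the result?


1101101000 = 872
1100101111 = 815
Sum = 1687 = 11010010111
1s count = 7

odd parity (7 ones in 11010010111)


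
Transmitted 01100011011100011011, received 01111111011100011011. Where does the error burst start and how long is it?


XOR: 00011100000000000000

Burst at position 3, length 3


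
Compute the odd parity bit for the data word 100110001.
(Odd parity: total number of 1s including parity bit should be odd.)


Number of 1s in data: 4
Parity bit: 1

1


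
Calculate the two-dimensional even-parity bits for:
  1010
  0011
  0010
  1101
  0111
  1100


Row parities: 001110
Column parities: 1101

Row P: 001110, Col P: 1101, Corner: 1


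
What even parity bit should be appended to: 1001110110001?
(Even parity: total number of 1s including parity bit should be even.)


Number of 1s in data: 7
Parity bit: 1

1


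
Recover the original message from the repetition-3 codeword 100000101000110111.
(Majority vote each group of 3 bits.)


Groups: 100, 000, 101, 000, 110, 111
Majority votes: 001011

001011


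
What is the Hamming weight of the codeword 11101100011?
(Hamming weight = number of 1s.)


Counting 1s in 11101100011

7


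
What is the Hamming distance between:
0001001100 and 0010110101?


XOR: 0011111001
Count of 1s: 6

6


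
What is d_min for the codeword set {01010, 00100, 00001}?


Comparing all pairs, minimum distance: 2
Can detect 1 errors, correct 0 errors

2


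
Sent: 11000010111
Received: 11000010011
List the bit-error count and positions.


XOR: 00000000100

1 error(s) at position(s): 8


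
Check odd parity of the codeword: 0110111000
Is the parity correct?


Number of 1s: 5

Yes, parity is correct (5 ones)


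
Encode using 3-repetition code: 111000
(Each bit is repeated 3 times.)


Each bit -> 3 copies

111111111000000000


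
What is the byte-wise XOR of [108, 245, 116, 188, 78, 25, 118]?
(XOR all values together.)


XOR chain: 108 ^ 245 ^ 116 ^ 188 ^ 78 ^ 25 ^ 118 = 112

112


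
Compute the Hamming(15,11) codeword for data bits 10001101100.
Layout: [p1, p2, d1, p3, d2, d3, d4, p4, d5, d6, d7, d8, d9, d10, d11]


Parity bits: p1=1, p2=0, p3=0, p4=0

101000001101100


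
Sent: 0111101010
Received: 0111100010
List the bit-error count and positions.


XOR: 0000001000

1 error(s) at position(s): 6


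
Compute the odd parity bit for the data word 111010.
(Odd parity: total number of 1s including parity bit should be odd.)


Number of 1s in data: 4
Parity bit: 1

1


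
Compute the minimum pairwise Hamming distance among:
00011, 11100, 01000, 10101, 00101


Comparing all pairs, minimum distance: 1
Can detect 0 errors, correct 0 errors

1


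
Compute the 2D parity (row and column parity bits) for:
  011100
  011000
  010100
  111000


Row parities: 1001
Column parities: 101000

Row P: 1001, Col P: 101000, Corner: 0


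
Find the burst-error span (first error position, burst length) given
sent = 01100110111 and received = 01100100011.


XOR: 00000010100

Burst at position 6, length 3


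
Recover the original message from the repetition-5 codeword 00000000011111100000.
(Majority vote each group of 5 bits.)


Groups: 00000, 00001, 11111, 00000
Majority votes: 0010

0010


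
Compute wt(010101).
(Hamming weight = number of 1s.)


Counting 1s in 010101

3


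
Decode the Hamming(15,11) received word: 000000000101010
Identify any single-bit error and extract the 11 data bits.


Syndrome = 8: error at position 8

Data: 00000101010 (corrected bit 8)


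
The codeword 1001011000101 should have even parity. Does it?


Number of 1s: 6

Yes, parity is correct (6 ones)


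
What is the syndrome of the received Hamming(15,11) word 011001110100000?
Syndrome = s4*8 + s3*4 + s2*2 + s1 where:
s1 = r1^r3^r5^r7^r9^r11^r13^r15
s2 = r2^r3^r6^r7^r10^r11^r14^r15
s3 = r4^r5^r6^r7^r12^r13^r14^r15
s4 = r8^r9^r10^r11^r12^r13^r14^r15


s1=0, s2=1, s3=0, s4=0

Syndrome = 2 (error at position 2)


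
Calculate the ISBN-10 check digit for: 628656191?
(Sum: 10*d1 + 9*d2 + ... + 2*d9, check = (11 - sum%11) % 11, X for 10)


Weighted sum: 277
277 mod 11 = 2

Check digit: 9


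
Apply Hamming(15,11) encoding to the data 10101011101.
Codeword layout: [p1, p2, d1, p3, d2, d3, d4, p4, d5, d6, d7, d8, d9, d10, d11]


Parity bits: p1=1, p2=0, p3=0, p4=1

101001011011101


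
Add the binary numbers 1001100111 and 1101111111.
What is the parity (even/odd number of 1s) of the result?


1001100111 = 615
1101111111 = 895
Sum = 1510 = 10111100110
1s count = 7

odd parity (7 ones in 10111100110)


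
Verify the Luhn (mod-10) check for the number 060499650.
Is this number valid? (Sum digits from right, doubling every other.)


Luhn sum = 36
36 mod 10 = 6

Invalid (Luhn sum mod 10 = 6)


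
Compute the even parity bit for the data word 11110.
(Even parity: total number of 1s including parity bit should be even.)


Number of 1s in data: 4
Parity bit: 0

0


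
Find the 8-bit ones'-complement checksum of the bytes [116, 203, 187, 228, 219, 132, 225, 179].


Sum = 1489 mod 256 = 209
Complement = 46

46


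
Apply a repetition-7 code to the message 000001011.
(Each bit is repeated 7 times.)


Each bit -> 7 copies

000000000000000000000000000000000001111111000000011111111111111


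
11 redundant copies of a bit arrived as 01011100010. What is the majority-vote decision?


Ones: 5 out of 11
Threshold: 6

0 (5/11 voted 1)


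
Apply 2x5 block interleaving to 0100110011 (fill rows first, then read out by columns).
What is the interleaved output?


Matrix:
  01001
  10011
Read columns: 0110000111

0110000111


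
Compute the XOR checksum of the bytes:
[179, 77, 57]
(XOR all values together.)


XOR chain: 179 ^ 77 ^ 57 = 199

199


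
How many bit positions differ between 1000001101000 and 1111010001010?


XOR: 0111011100010
Count of 1s: 7

7


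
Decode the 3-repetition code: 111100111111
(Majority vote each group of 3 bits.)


Groups: 111, 100, 111, 111
Majority votes: 1011

1011


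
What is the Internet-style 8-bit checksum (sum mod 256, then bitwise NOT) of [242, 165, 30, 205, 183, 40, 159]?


Sum = 1024 mod 256 = 0
Complement = 255

255


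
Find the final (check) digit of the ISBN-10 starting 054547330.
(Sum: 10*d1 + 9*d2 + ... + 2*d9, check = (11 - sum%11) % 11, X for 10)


Weighted sum: 192
192 mod 11 = 5

Check digit: 6


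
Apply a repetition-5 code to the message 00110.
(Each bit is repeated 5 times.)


Each bit -> 5 copies

0000000000111111111100000


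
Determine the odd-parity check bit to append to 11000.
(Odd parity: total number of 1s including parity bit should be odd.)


Number of 1s in data: 2
Parity bit: 1

1


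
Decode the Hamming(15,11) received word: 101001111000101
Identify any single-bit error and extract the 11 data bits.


Syndrome = 0: no error detected

Data: 10111000101 (no errors)


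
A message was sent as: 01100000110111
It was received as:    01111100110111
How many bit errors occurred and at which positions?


XOR: 00011100000000

3 error(s) at position(s): 3, 4, 5


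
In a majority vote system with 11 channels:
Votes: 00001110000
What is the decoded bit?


Ones: 3 out of 11
Threshold: 6

0 (3/11 voted 1)


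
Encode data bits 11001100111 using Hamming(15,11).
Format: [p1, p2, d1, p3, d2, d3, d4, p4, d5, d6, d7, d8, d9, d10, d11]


Parity bits: p1=1, p2=0, p3=0, p4=1

101010011100111


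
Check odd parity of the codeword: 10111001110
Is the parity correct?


Number of 1s: 7

Yes, parity is correct (7 ones)


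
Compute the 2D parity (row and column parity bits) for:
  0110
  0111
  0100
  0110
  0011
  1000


Row parities: 011001
Column parities: 1000

Row P: 011001, Col P: 1000, Corner: 1


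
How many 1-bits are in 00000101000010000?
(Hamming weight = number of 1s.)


Counting 1s in 00000101000010000

3


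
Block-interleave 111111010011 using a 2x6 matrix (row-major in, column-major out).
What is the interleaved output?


Matrix:
  111111
  010011
Read columns: 101110101111

101110101111


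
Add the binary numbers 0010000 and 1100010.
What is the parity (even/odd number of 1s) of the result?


0010000 = 16
1100010 = 98
Sum = 114 = 1110010
1s count = 4

even parity (4 ones in 1110010)


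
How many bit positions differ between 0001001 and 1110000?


XOR: 1111001
Count of 1s: 5

5


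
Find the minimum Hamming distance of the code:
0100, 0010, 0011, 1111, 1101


Comparing all pairs, minimum distance: 1
Can detect 0 errors, correct 0 errors

1


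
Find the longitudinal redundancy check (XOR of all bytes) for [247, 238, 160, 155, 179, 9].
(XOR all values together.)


XOR chain: 247 ^ 238 ^ 160 ^ 155 ^ 179 ^ 9 = 152

152


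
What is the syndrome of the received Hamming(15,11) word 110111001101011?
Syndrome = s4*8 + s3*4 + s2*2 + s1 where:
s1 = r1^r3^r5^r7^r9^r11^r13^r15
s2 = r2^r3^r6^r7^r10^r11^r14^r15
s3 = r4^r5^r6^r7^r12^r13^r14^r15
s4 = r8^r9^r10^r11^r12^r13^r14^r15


s1=0, s2=1, s3=0, s4=1

Syndrome = 10 (error at position 10)


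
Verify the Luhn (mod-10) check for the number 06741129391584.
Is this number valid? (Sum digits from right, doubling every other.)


Luhn sum = 64
64 mod 10 = 4

Invalid (Luhn sum mod 10 = 4)


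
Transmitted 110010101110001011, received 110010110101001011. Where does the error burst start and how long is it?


XOR: 000000011011000000

Burst at position 7, length 5


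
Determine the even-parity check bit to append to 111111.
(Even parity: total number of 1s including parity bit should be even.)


Number of 1s in data: 6
Parity bit: 0

0


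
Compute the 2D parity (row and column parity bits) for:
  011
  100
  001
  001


Row parities: 0111
Column parities: 111

Row P: 0111, Col P: 111, Corner: 1


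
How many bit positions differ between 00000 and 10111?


XOR: 10111
Count of 1s: 4

4


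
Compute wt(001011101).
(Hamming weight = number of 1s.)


Counting 1s in 001011101

5


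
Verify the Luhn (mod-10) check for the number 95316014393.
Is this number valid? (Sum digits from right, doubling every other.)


Luhn sum = 45
45 mod 10 = 5

Invalid (Luhn sum mod 10 = 5)


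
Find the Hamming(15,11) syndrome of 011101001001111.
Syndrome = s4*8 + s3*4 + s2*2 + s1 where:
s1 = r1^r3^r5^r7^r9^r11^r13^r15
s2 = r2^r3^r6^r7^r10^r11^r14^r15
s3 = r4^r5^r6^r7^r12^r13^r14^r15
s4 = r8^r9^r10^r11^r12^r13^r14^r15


s1=0, s2=1, s3=0, s4=1

Syndrome = 10 (error at position 10)


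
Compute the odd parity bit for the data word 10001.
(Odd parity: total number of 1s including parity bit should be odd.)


Number of 1s in data: 2
Parity bit: 1

1


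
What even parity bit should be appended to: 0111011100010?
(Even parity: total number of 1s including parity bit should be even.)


Number of 1s in data: 7
Parity bit: 1

1


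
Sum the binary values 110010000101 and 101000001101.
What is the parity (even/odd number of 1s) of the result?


110010000101 = 3205
101000001101 = 2573
Sum = 5778 = 1011010010010
1s count = 6

even parity (6 ones in 1011010010010)


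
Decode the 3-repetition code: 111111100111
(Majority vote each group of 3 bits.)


Groups: 111, 111, 100, 111
Majority votes: 1101

1101


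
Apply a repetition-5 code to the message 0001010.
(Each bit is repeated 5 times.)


Each bit -> 5 copies

00000000000000011111000001111100000


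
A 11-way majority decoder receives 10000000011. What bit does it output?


Ones: 3 out of 11
Threshold: 6

0 (3/11 voted 1)


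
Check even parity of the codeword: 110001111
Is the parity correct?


Number of 1s: 6

Yes, parity is correct (6 ones)


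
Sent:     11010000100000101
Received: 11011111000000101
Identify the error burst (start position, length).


XOR: 00001111100000000

Burst at position 4, length 5


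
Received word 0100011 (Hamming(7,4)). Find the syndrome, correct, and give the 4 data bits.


Syndrome = 3: error at position 3

Data: 1011 (corrected bit 3)


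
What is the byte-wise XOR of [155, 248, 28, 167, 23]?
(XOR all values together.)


XOR chain: 155 ^ 248 ^ 28 ^ 167 ^ 23 = 207

207


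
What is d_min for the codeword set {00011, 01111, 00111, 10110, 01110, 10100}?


Comparing all pairs, minimum distance: 1
Can detect 0 errors, correct 0 errors

1


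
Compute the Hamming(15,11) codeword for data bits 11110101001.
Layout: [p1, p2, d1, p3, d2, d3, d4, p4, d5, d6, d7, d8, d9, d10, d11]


Parity bits: p1=0, p2=1, p3=1, p4=1

011111110101001


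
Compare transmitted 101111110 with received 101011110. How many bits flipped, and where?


XOR: 000100000

1 error(s) at position(s): 3


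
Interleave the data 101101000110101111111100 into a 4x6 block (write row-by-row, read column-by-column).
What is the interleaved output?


Matrix:
  101101
  000110
  101111
  111100
Read columns: 101100011011111101101010

101100011011111101101010


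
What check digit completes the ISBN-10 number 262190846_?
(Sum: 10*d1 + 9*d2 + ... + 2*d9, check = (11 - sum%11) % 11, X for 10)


Weighted sum: 207
207 mod 11 = 9

Check digit: 2


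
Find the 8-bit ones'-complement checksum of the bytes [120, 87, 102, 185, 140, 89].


Sum = 723 mod 256 = 211
Complement = 44

44


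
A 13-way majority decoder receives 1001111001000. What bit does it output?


Ones: 6 out of 13
Threshold: 7

0 (6/13 voted 1)


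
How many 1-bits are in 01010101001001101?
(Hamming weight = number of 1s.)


Counting 1s in 01010101001001101

8


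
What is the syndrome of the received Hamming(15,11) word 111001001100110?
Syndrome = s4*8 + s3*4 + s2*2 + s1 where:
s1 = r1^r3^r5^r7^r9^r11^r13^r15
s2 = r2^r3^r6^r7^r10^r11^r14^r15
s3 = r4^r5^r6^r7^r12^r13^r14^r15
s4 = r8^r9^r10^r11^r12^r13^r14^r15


s1=0, s2=1, s3=1, s4=0

Syndrome = 6 (error at position 6)


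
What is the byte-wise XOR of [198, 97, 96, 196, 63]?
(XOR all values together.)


XOR chain: 198 ^ 97 ^ 96 ^ 196 ^ 63 = 60

60


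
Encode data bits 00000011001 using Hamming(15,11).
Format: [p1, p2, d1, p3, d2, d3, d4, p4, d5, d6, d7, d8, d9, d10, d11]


Parity bits: p1=0, p2=0, p3=0, p4=1

000000010011001


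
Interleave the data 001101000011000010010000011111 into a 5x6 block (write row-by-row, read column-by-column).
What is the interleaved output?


Matrix:
  001101
  000011
  000010
  010000
  011111
Read columns: 000000001110001100010110111001

000000001110001100010110111001


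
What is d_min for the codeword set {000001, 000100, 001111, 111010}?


Comparing all pairs, minimum distance: 2
Can detect 1 errors, correct 0 errors

2


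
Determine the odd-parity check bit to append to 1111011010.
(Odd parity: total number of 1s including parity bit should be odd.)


Number of 1s in data: 7
Parity bit: 0

0


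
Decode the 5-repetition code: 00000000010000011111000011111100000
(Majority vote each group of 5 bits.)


Groups: 00000, 00001, 00000, 11111, 00001, 11111, 00000
Majority votes: 0001010

0001010


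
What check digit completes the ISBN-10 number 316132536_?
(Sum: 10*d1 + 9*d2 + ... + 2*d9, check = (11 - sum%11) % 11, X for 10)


Weighted sum: 163
163 mod 11 = 9

Check digit: 2


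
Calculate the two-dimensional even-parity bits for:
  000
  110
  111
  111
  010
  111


Row parities: 001111
Column parities: 011

Row P: 001111, Col P: 011, Corner: 0


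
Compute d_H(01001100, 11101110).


XOR: 10100010
Count of 1s: 3

3


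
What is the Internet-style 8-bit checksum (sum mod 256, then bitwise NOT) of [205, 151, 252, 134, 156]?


Sum = 898 mod 256 = 130
Complement = 125

125


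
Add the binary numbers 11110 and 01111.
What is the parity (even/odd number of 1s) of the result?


11110 = 30
01111 = 15
Sum = 45 = 101101
1s count = 4

even parity (4 ones in 101101)


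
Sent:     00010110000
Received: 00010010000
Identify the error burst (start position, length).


XOR: 00000100000

Burst at position 5, length 1


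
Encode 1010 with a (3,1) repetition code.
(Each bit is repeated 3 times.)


Each bit -> 3 copies

111000111000


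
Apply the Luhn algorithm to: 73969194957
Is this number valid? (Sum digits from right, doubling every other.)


Luhn sum = 70
70 mod 10 = 0

Valid (Luhn sum mod 10 = 0)


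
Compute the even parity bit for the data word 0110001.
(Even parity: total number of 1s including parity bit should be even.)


Number of 1s in data: 3
Parity bit: 1

1


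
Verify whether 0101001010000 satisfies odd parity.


Number of 1s: 4

No, parity error (4 ones)


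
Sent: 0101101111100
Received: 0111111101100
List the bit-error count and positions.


XOR: 0010010010000

3 error(s) at position(s): 2, 5, 8


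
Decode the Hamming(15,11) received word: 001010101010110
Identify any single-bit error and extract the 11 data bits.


Syndrome = 0: no error detected

Data: 11011010110 (no errors)


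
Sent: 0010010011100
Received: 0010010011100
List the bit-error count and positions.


XOR: 0000000000000

0 errors (received matches sent)


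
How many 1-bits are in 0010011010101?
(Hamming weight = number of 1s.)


Counting 1s in 0010011010101

6


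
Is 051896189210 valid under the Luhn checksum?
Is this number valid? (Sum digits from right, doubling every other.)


Luhn sum = 53
53 mod 10 = 3

Invalid (Luhn sum mod 10 = 3)


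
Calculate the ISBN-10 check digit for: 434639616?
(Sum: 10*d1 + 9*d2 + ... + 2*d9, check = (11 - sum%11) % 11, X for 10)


Weighted sum: 243
243 mod 11 = 1

Check digit: X


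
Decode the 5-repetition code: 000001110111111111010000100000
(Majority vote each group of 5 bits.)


Groups: 00000, 11101, 11111, 11101, 00001, 00000
Majority votes: 011100

011100


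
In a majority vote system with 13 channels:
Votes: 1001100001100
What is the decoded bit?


Ones: 5 out of 13
Threshold: 7

0 (5/13 voted 1)


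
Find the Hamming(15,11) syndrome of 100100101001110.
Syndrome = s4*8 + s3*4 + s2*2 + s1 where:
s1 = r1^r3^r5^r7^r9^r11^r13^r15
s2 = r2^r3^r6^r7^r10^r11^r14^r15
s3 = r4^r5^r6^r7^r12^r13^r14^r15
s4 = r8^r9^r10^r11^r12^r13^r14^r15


s1=0, s2=0, s3=1, s4=0

Syndrome = 4 (error at position 4)


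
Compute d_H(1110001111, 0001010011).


XOR: 1111011100
Count of 1s: 7

7


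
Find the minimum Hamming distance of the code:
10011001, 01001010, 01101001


Comparing all pairs, minimum distance: 3
Can detect 2 errors, correct 1 errors

3


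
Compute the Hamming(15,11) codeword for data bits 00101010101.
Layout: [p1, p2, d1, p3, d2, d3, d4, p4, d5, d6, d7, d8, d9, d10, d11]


Parity bits: p1=0, p2=1, p3=1, p4=0

010101001010101


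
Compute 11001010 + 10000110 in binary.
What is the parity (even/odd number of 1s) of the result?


11001010 = 202
10000110 = 134
Sum = 336 = 101010000
1s count = 3

odd parity (3 ones in 101010000)


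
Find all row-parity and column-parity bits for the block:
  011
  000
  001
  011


Row parities: 0010
Column parities: 001

Row P: 0010, Col P: 001, Corner: 1


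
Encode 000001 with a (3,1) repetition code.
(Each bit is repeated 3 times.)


Each bit -> 3 copies

000000000000000111


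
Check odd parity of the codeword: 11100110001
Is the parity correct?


Number of 1s: 6

No, parity error (6 ones)


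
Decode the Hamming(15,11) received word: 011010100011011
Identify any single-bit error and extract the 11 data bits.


Syndrome = 5: error at position 5

Data: 10010011011 (corrected bit 5)


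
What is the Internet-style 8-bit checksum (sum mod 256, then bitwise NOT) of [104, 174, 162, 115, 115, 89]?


Sum = 759 mod 256 = 247
Complement = 8

8


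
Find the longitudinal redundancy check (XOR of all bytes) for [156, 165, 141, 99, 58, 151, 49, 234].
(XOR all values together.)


XOR chain: 156 ^ 165 ^ 141 ^ 99 ^ 58 ^ 151 ^ 49 ^ 234 = 161

161


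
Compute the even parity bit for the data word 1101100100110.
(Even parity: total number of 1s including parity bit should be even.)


Number of 1s in data: 7
Parity bit: 1

1


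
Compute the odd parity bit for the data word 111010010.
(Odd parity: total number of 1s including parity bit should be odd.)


Number of 1s in data: 5
Parity bit: 0

0


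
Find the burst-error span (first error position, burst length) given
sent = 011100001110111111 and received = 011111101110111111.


XOR: 000011100000000000

Burst at position 4, length 3


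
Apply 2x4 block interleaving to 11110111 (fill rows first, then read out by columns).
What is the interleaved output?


Matrix:
  1111
  0111
Read columns: 10111111

10111111


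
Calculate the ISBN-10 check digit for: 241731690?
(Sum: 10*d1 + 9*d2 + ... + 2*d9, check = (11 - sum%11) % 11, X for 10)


Weighted sum: 187
187 mod 11 = 0

Check digit: 0


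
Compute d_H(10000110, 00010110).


XOR: 10010000
Count of 1s: 2

2


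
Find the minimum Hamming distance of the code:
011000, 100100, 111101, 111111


Comparing all pairs, minimum distance: 1
Can detect 0 errors, correct 0 errors

1


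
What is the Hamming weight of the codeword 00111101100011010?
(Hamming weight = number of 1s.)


Counting 1s in 00111101100011010

9


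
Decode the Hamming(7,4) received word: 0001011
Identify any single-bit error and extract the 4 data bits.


Syndrome = 5: error at position 5

Data: 0111 (corrected bit 5)


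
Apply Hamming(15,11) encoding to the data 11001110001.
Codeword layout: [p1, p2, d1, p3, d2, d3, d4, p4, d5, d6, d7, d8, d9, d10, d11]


Parity bits: p1=1, p2=0, p3=0, p4=0

101010001110001


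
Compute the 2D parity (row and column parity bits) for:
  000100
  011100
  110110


Row parities: 110
Column parities: 101110

Row P: 110, Col P: 101110, Corner: 0


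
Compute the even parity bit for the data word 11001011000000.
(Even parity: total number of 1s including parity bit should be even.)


Number of 1s in data: 5
Parity bit: 1

1


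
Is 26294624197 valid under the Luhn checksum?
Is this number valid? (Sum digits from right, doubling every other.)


Luhn sum = 50
50 mod 10 = 0

Valid (Luhn sum mod 10 = 0)


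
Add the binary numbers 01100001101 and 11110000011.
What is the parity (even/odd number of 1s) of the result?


01100001101 = 781
11110000011 = 1923
Sum = 2704 = 101010010000
1s count = 4

even parity (4 ones in 101010010000)


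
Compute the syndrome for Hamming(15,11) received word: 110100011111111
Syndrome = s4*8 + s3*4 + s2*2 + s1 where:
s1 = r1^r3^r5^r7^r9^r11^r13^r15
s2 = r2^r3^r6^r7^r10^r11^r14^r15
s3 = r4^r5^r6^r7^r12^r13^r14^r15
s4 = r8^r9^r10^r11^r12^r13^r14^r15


s1=1, s2=1, s3=1, s4=0

Syndrome = 7 (error at position 7)


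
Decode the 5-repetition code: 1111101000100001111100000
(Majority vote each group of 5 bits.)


Groups: 11111, 01000, 10000, 11111, 00000
Majority votes: 10010

10010


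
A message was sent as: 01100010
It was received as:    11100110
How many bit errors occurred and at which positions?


XOR: 10000100

2 error(s) at position(s): 0, 5


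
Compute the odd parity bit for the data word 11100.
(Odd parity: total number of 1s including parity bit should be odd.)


Number of 1s in data: 3
Parity bit: 0

0


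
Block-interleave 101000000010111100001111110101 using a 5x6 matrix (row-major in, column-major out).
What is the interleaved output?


Matrix:
  101000
  000010
  111100
  001111
  110101
Read columns: 101010010110110001110101000011

101010010110110001110101000011


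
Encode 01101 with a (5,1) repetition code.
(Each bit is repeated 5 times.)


Each bit -> 5 copies

0000011111111110000011111


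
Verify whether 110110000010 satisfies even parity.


Number of 1s: 5

No, parity error (5 ones)


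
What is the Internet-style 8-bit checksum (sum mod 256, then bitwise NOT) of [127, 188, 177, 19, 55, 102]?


Sum = 668 mod 256 = 156
Complement = 99

99


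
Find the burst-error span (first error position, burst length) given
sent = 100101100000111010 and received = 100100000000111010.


XOR: 000001100000000000

Burst at position 5, length 2


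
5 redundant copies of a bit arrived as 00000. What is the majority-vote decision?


Ones: 0 out of 5
Threshold: 3

0 (0/5 voted 1)


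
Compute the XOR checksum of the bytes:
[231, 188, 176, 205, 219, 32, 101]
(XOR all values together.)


XOR chain: 231 ^ 188 ^ 176 ^ 205 ^ 219 ^ 32 ^ 101 = 184

184


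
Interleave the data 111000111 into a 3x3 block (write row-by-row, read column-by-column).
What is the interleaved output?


Matrix:
  111
  000
  111
Read columns: 101101101

101101101


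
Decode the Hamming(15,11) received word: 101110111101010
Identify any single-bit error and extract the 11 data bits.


Syndrome = 13: error at position 13

Data: 11011101110 (corrected bit 13)


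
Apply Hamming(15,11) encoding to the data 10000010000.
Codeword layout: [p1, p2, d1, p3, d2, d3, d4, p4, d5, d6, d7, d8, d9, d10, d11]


Parity bits: p1=0, p2=0, p3=0, p4=1

001000010010000


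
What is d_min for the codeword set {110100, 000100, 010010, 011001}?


Comparing all pairs, minimum distance: 2
Can detect 1 errors, correct 0 errors

2


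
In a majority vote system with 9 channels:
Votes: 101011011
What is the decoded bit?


Ones: 6 out of 9
Threshold: 5

1 (6/9 voted 1)


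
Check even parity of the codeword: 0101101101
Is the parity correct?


Number of 1s: 6

Yes, parity is correct (6 ones)


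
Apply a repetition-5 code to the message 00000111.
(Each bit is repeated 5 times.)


Each bit -> 5 copies

0000000000000000000000000111111111111111


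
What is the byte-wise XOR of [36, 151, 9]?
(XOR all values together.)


XOR chain: 36 ^ 151 ^ 9 = 186

186


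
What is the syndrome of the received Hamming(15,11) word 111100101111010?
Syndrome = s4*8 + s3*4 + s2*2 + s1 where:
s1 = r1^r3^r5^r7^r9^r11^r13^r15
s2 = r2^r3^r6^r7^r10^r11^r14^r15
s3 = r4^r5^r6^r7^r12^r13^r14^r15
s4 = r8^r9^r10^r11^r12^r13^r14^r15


s1=1, s2=0, s3=0, s4=1

Syndrome = 9 (error at position 9)


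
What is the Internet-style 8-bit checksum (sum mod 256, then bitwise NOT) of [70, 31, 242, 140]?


Sum = 483 mod 256 = 227
Complement = 28

28


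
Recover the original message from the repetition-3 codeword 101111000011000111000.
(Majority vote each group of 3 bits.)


Groups: 101, 111, 000, 011, 000, 111, 000
Majority votes: 1101010

1101010


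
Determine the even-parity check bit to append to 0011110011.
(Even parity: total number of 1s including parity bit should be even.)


Number of 1s in data: 6
Parity bit: 0

0


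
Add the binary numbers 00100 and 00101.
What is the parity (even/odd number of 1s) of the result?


00100 = 4
00101 = 5
Sum = 9 = 1001
1s count = 2

even parity (2 ones in 1001)


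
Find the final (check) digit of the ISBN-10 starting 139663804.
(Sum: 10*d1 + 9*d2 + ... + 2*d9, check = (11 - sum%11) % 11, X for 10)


Weighted sum: 242
242 mod 11 = 0

Check digit: 0


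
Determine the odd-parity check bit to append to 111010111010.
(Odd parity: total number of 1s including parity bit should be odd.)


Number of 1s in data: 8
Parity bit: 1

1


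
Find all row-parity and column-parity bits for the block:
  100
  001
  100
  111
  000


Row parities: 11110
Column parities: 110

Row P: 11110, Col P: 110, Corner: 0


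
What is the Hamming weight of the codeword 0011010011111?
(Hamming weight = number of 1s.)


Counting 1s in 0011010011111

8


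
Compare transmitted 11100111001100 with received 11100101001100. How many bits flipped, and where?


XOR: 00000010000000

1 error(s) at position(s): 6


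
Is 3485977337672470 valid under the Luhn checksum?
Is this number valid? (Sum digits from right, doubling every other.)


Luhn sum = 82
82 mod 10 = 2

Invalid (Luhn sum mod 10 = 2)


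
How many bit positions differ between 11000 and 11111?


XOR: 00111
Count of 1s: 3

3


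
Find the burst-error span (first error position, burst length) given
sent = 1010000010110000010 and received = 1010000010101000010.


XOR: 0000000000011000000

Burst at position 11, length 2


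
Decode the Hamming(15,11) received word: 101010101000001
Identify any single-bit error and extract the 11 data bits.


Syndrome = 6: error at position 6

Data: 11111000001 (corrected bit 6)


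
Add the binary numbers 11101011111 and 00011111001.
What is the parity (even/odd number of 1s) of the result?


11101011111 = 1887
00011111001 = 249
Sum = 2136 = 100001011000
1s count = 4

even parity (4 ones in 100001011000)


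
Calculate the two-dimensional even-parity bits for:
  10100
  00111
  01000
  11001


Row parities: 0111
Column parities: 00010

Row P: 0111, Col P: 00010, Corner: 1


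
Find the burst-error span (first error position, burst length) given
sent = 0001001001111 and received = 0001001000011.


XOR: 0000000001100

Burst at position 9, length 2


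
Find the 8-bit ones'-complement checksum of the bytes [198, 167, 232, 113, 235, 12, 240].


Sum = 1197 mod 256 = 173
Complement = 82

82


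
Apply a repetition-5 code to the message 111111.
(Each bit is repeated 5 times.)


Each bit -> 5 copies

111111111111111111111111111111


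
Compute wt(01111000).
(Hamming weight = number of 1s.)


Counting 1s in 01111000

4


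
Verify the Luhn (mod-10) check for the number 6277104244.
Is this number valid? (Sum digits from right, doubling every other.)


Luhn sum = 41
41 mod 10 = 1

Invalid (Luhn sum mod 10 = 1)


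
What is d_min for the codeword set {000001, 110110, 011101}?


Comparing all pairs, minimum distance: 3
Can detect 2 errors, correct 1 errors

3


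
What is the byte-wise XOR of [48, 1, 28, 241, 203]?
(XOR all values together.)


XOR chain: 48 ^ 1 ^ 28 ^ 241 ^ 203 = 23

23


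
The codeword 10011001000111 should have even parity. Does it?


Number of 1s: 7

No, parity error (7 ones)


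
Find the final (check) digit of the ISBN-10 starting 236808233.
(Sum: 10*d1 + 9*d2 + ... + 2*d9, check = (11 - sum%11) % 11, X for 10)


Weighted sum: 214
214 mod 11 = 5

Check digit: 6


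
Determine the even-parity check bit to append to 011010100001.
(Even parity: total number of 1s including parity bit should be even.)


Number of 1s in data: 5
Parity bit: 1

1


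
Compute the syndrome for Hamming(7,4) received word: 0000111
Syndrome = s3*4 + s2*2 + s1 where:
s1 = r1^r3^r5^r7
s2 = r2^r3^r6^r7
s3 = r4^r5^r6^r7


s1=0, s2=0, s3=1

Syndrome = 4 (error at position 4)


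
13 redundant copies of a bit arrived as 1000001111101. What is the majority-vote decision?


Ones: 7 out of 13
Threshold: 7

1 (7/13 voted 1)


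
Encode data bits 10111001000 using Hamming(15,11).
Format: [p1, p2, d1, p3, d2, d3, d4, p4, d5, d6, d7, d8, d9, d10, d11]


Parity bits: p1=1, p2=1, p3=1, p4=0

111101101001000


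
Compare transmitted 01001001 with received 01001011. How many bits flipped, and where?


XOR: 00000010

1 error(s) at position(s): 6


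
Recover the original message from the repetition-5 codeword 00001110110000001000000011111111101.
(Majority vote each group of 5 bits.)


Groups: 00001, 11011, 00000, 01000, 00001, 11111, 11101
Majority votes: 0100011

0100011


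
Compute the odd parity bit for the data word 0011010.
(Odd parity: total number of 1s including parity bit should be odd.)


Number of 1s in data: 3
Parity bit: 0

0


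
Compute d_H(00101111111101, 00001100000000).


XOR: 00100011111101
Count of 1s: 8

8


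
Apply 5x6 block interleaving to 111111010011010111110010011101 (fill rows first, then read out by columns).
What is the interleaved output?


Matrix:
  111111
  010011
  010111
  110010
  011101
Read columns: 100101111110001101011111011101

100101111110001101011111011101


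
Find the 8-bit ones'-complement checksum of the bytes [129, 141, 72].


Sum = 342 mod 256 = 86
Complement = 169

169


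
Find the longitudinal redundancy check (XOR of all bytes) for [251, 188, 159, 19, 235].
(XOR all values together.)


XOR chain: 251 ^ 188 ^ 159 ^ 19 ^ 235 = 32

32


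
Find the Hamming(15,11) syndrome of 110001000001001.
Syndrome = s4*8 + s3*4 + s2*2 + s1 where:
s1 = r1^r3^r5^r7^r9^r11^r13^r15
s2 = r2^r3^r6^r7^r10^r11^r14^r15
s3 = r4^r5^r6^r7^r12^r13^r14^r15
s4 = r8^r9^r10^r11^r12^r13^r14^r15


s1=0, s2=1, s3=1, s4=0

Syndrome = 6 (error at position 6)


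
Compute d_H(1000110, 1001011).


XOR: 0001101
Count of 1s: 3

3


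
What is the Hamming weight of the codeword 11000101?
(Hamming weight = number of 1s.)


Counting 1s in 11000101

4


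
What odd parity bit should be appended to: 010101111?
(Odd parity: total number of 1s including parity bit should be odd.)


Number of 1s in data: 6
Parity bit: 1

1


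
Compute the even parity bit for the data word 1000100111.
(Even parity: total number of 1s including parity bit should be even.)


Number of 1s in data: 5
Parity bit: 1

1


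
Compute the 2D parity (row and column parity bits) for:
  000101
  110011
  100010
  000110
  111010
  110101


Row parities: 000000
Column parities: 011101

Row P: 000000, Col P: 011101, Corner: 0


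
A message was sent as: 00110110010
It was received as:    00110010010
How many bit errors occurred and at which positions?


XOR: 00000100000

1 error(s) at position(s): 5
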